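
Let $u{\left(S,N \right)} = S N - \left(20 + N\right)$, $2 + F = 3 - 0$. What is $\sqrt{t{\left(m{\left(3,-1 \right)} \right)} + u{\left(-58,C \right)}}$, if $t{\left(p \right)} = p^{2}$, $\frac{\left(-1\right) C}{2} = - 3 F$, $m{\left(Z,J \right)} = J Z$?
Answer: $i \sqrt{365} \approx 19.105 i$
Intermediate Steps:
$F = 1$ ($F = -2 + \left(3 - 0\right) = -2 + \left(3 + 0\right) = -2 + 3 = 1$)
$C = 6$ ($C = - 2 \left(\left(-3\right) 1\right) = \left(-2\right) \left(-3\right) = 6$)
$u{\left(S,N \right)} = -20 - N + N S$ ($u{\left(S,N \right)} = N S - \left(20 + N\right) = -20 - N + N S$)
$\sqrt{t{\left(m{\left(3,-1 \right)} \right)} + u{\left(-58,C \right)}} = \sqrt{\left(\left(-1\right) 3\right)^{2} - 374} = \sqrt{\left(-3\right)^{2} - 374} = \sqrt{9 - 374} = \sqrt{-365} = i \sqrt{365}$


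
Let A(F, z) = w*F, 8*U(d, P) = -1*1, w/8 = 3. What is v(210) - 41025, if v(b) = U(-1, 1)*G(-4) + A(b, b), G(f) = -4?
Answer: -71969/2 ≈ -35985.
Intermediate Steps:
w = 24 (w = 8*3 = 24)
U(d, P) = -⅛ (U(d, P) = (-1*1)/8 = (⅛)*(-1) = -⅛)
A(F, z) = 24*F
v(b) = ½ + 24*b (v(b) = -⅛*(-4) + 24*b = ½ + 24*b)
v(210) - 41025 = (½ + 24*210) - 41025 = (½ + 5040) - 41025 = 10081/2 - 41025 = -71969/2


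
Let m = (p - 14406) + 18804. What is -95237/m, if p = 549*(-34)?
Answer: 95237/14268 ≈ 6.6749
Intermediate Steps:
p = -18666
m = -14268 (m = (-18666 - 14406) + 18804 = -33072 + 18804 = -14268)
-95237/m = -95237/(-14268) = -95237*(-1/14268) = 95237/14268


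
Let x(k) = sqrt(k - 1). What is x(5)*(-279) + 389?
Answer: -169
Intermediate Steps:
x(k) = sqrt(-1 + k)
x(5)*(-279) + 389 = sqrt(-1 + 5)*(-279) + 389 = sqrt(4)*(-279) + 389 = 2*(-279) + 389 = -558 + 389 = -169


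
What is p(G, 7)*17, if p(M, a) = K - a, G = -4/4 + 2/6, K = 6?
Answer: -17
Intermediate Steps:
G = -2/3 (G = -4*1/4 + 2*(1/6) = -1 + 1/3 = -2/3 ≈ -0.66667)
p(M, a) = 6 - a
p(G, 7)*17 = (6 - 1*7)*17 = (6 - 7)*17 = -1*17 = -17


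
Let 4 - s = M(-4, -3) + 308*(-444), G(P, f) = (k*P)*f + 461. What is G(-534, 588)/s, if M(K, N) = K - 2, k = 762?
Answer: -239261443/136762 ≈ -1749.5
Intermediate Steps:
M(K, N) = -2 + K
G(P, f) = 461 + 762*P*f (G(P, f) = (762*P)*f + 461 = 762*P*f + 461 = 461 + 762*P*f)
s = 136762 (s = 4 - ((-2 - 4) + 308*(-444)) = 4 - (-6 - 136752) = 4 - 1*(-136758) = 4 + 136758 = 136762)
G(-534, 588)/s = (461 + 762*(-534)*588)/136762 = (461 - 239261904)*(1/136762) = -239261443*1/136762 = -239261443/136762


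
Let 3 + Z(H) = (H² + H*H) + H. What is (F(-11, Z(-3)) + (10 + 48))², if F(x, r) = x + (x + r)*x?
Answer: 1296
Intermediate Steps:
Z(H) = -3 + H + 2*H² (Z(H) = -3 + ((H² + H*H) + H) = -3 + ((H² + H²) + H) = -3 + (2*H² + H) = -3 + (H + 2*H²) = -3 + H + 2*H²)
F(x, r) = x + x*(r + x) (F(x, r) = x + (r + x)*x = x + x*(r + x))
(F(-11, Z(-3)) + (10 + 48))² = (-11*(1 + (-3 - 3 + 2*(-3)²) - 11) + (10 + 48))² = (-11*(1 + (-3 - 3 + 2*9) - 11) + 58)² = (-11*(1 + (-3 - 3 + 18) - 11) + 58)² = (-11*(1 + 12 - 11) + 58)² = (-11*2 + 58)² = (-22 + 58)² = 36² = 1296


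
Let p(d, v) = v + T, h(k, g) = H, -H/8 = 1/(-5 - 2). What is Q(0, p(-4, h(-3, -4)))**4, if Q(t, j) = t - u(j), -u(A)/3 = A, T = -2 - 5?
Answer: 228886641/2401 ≈ 95330.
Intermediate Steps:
T = -7
u(A) = -3*A
H = 8/7 (H = -8/(-5 - 2) = -8/(-7) = -8*(-1/7) = 8/7 ≈ 1.1429)
h(k, g) = 8/7
p(d, v) = -7 + v (p(d, v) = v - 7 = -7 + v)
Q(t, j) = t + 3*j (Q(t, j) = t - (-3)*j = t + 3*j)
Q(0, p(-4, h(-3, -4)))**4 = (0 + 3*(-7 + 8/7))**4 = (0 + 3*(-41/7))**4 = (0 - 123/7)**4 = (-123/7)**4 = 228886641/2401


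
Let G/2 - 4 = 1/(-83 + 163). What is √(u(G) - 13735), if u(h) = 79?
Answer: 2*I*√3414 ≈ 116.86*I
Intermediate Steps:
G = 321/40 (G = 8 + 2/(-83 + 163) = 8 + 2/80 = 8 + 2*(1/80) = 8 + 1/40 = 321/40 ≈ 8.0250)
√(u(G) - 13735) = √(79 - 13735) = √(-13656) = 2*I*√3414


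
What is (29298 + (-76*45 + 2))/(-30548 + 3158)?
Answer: -2588/2739 ≈ -0.94487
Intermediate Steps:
(29298 + (-76*45 + 2))/(-30548 + 3158) = (29298 + (-3420 + 2))/(-27390) = (29298 - 3418)*(-1/27390) = 25880*(-1/27390) = -2588/2739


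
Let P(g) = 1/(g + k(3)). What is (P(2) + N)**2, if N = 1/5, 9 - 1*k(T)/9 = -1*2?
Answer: 11236/255025 ≈ 0.044058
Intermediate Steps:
k(T) = 99 (k(T) = 81 - (-9)*2 = 81 - 9*(-2) = 81 + 18 = 99)
N = 1/5 ≈ 0.20000
P(g) = 1/(99 + g) (P(g) = 1/(g + 99) = 1/(99 + g))
(P(2) + N)**2 = (1/(99 + 2) + 1/5)**2 = (1/101 + 1/5)**2 = (106/505)**2 = 11236/255025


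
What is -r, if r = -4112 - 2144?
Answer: 6256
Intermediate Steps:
r = -6256
-r = -1*(-6256) = 6256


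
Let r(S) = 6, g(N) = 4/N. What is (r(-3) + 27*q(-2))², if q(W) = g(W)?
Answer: 2304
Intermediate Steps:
q(W) = 4/W
(r(-3) + 27*q(-2))² = (6 + 27*(4/(-2)))² = (6 + 27*(4*(-½)))² = (6 + 27*(-2))² = (6 - 54)² = (-48)² = 2304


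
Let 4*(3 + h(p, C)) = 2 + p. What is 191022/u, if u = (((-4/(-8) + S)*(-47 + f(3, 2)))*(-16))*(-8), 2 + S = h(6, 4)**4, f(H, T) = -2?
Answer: 95511/1568 ≈ 60.913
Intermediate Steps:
h(p, C) = -5/2 + p/4 (h(p, C) = -3 + (2 + p)/4 = -3 + (1/2 + p/4) = -5/2 + p/4)
S = -1 (S = -2 + (-5/2 + (1/4)*6)**4 = -2 + (-5/2 + 3/2)**4 = -2 + (-1)**4 = -2 + 1 = -1)
u = 3136 (u = (((-4/(-8) - 1)*(-47 - 2))*(-16))*(-8) = (((-4*(-1/8) - 1)*(-49))*(-16))*(-8) = (((1/2 - 1)*(-49))*(-16))*(-8) = (-1/2*(-49)*(-16))*(-8) = ((49/2)*(-16))*(-8) = -392*(-8) = 3136)
191022/u = 191022/3136 = 191022*(1/3136) = 95511/1568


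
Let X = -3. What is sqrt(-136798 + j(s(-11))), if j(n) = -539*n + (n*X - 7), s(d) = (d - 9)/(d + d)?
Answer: 5*I*sqrt(664521)/11 ≈ 370.54*I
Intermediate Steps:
s(d) = (-9 + d)/(2*d) (s(d) = (-9 + d)/((2*d)) = (-9 + d)*(1/(2*d)) = (-9 + d)/(2*d))
j(n) = -7 - 542*n (j(n) = -539*n + (n*(-3) - 7) = -539*n + (-3*n - 7) = -539*n + (-7 - 3*n) = -7 - 542*n)
sqrt(-136798 + j(s(-11))) = sqrt(-136798 + (-7 - 271*(-9 - 11)/(-11))) = sqrt(-136798 + (-7 - 271*(-1)*(-20)/11)) = sqrt(-136798 + (-7 - 542*10/11)) = sqrt(-136798 + (-7 - 5420/11)) = sqrt(-136798 - 5497/11) = sqrt(-1510275/11) = 5*I*sqrt(664521)/11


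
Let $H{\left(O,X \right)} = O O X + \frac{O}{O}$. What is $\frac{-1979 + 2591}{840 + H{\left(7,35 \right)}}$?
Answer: $\frac{17}{71} \approx 0.23944$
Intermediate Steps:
$H{\left(O,X \right)} = 1 + X O^{2}$ ($H{\left(O,X \right)} = O^{2} X + 1 = X O^{2} + 1 = 1 + X O^{2}$)
$\frac{-1979 + 2591}{840 + H{\left(7,35 \right)}} = \frac{-1979 + 2591}{840 + \left(1 + 35 \cdot 7^{2}\right)} = \frac{612}{840 + \left(1 + 35 \cdot 49\right)} = \frac{612}{840 + \left(1 + 1715\right)} = \frac{612}{840 + 1716} = \frac{612}{2556} = 612 \cdot \frac{1}{2556} = \frac{17}{71}$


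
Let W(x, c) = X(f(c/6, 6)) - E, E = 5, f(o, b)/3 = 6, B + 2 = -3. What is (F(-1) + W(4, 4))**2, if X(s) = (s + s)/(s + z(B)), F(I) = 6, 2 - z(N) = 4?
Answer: 169/16 ≈ 10.563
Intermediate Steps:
B = -5 (B = -2 - 3 = -5)
z(N) = -2 (z(N) = 2 - 1*4 = 2 - 4 = -2)
f(o, b) = 18 (f(o, b) = 3*6 = 18)
X(s) = 2*s/(-2 + s) (X(s) = (s + s)/(s - 2) = (2*s)/(-2 + s) = 2*s/(-2 + s))
W(x, c) = -11/4 (W(x, c) = 2*18/(-2 + 18) - 1*5 = 2*18/16 - 5 = 2*18*(1/16) - 5 = 9/4 - 5 = -11/4)
(F(-1) + W(4, 4))**2 = (6 - 11/4)**2 = (13/4)**2 = 169/16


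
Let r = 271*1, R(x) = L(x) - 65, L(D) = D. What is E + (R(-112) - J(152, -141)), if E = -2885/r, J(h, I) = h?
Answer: -92044/271 ≈ -339.65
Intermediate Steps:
R(x) = -65 + x (R(x) = x - 65 = -65 + x)
r = 271
E = -2885/271 ≈ -10.646
E + (R(-112) - J(152, -141)) = -2885/271 + ((-65 - 112) - 1*152) = -2885/271 + (-177 - 152) = -2885/271 - 329 = -92044/271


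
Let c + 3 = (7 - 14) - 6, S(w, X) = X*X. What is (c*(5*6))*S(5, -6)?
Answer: -17280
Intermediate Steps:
S(w, X) = X**2
c = -16 (c = -3 + ((7 - 14) - 6) = -3 + (-7 - 6) = -3 - 13 = -16)
(c*(5*6))*S(5, -6) = -80*6*(-6)**2 = -16*30*36 = -480*36 = -17280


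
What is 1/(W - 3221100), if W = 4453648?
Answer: 1/1232548 ≈ 8.1133e-7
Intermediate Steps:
1/(W - 3221100) = 1/(4453648 - 3221100) = 1/1232548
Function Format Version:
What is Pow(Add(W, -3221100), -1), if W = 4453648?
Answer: Rational(1, 1232548) ≈ 8.1133e-7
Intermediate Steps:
Pow(Add(W, -3221100), -1) = Pow(Add(4453648, -3221100), -1) = Pow(1232548, -1) = Rational(1, 1232548)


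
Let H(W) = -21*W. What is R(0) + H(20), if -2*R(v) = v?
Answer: -420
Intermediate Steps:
R(v) = -v/2
R(0) + H(20) = -½*0 - 21*20 = 0 - 420 = -420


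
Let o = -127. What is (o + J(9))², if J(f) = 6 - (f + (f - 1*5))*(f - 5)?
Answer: 29929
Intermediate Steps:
J(f) = 6 - (-5 + f)*(-5 + 2*f) (J(f) = 6 - (f + (f - 5))*(-5 + f) = 6 - (f + (-5 + f))*(-5 + f) = 6 - (-5 + 2*f)*(-5 + f) = 6 - (-5 + f)*(-5 + 2*f))
(o + J(9))² = (-127 + (-19 - 2*9² + 15*9))² = (-127 + (-19 - 2*81 + 135))² = (-127 + (-19 - 162 + 135))² = (-127 - 46)² = (-173)² = 29929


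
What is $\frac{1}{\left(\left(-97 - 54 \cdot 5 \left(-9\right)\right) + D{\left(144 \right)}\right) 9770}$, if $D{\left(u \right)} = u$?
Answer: $\frac{1}{24200290} \approx 4.1322 \cdot 10^{-8}$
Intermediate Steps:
$\frac{1}{\left(\left(-97 - 54 \cdot 5 \left(-9\right)\right) + D{\left(144 \right)}\right) 9770} = \frac{1}{\left(\left(-97 - 54 \cdot 5 \left(-9\right)\right) + 144\right) 9770} = \frac{1}{\left(-97 - -2430\right) + 144} \cdot \frac{1}{9770} = \frac{1}{\left(-97 + 2430\right) + 144} \cdot \frac{1}{9770} = \frac{1}{2333 + 144} \cdot \frac{1}{9770} = \frac{1}{2477} \cdot \frac{1}{9770} = \frac{1}{24200290}$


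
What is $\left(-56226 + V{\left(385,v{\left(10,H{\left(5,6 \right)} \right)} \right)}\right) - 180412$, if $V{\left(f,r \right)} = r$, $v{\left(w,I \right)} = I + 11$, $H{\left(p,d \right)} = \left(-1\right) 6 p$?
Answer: $-236657$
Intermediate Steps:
$H{\left(p,d \right)} = - 6 p$
$v{\left(w,I \right)} = 11 + I$
$\left(-56226 + V{\left(385,v{\left(10,H{\left(5,6 \right)} \right)} \right)}\right) - 180412 = \left(-56226 + \left(11 - 30\right)\right) - 180412 = \left(-56226 - 19\right) - 180412 = -56245 - 180412 = -236657$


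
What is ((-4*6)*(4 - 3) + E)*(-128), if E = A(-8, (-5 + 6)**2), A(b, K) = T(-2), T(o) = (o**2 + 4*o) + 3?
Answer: 3200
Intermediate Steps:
T(o) = 3 + o**2 + 4*o
A(b, K) = -1 (A(b, K) = 3 + (-2)**2 + 4*(-2) = 3 + 4 - 8 = -1)
E = -1
((-4*6)*(4 - 3) + E)*(-128) = ((-4*6)*(4 - 3) - 1)*(-128) = (-24*1 - 1)*(-128) = (-24 - 1)*(-128) = -25*(-128) = 3200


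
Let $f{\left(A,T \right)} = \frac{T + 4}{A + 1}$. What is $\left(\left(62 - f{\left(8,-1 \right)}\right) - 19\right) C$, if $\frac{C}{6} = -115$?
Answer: $-29440$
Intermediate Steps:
$C = -690$ ($C = 6 \left(-115\right) = -690$)
$f{\left(A,T \right)} = \frac{4 + T}{1 + A}$
$\left(\left(62 - f{\left(8,-1 \right)}\right) - 19\right) C = \left(\left(62 - \frac{4 - 1}{1 + 8}\right) - 19\right) \left(-690\right) = \left(\left(62 - \frac{1}{9} \cdot 3\right) - 19\right) \left(-690\right) = \left(\left(62 - \frac{1}{3}\right) - 19\right) \left(-690\right) = \left(\frac{185}{3} - 19\right) \left(-690\right) = \frac{128}{3} \left(-690\right) = -29440$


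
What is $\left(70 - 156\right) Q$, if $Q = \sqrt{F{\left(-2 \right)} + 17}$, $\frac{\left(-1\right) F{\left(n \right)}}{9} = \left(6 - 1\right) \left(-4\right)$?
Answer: $- 86 \sqrt{197} \approx -1207.1$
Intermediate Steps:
$F{\left(n \right)} = 180$ ($F{\left(n \right)} = - 9 \left(6 - 1\right) \left(-4\right) = - 9 \cdot 5 \left(-4\right) = \left(-9\right) \left(-20\right) = 180$)
$Q = \sqrt{197}$ ($Q = \sqrt{180 + 17} = \sqrt{197} \approx 14.036$)
$\left(70 - 156\right) Q = \left(70 - 156\right) \sqrt{197} = - 86 \sqrt{197}$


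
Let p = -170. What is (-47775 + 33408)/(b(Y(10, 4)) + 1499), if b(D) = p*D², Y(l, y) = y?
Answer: 4789/407 ≈ 11.767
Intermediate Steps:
b(D) = -170*D²
(-47775 + 33408)/(b(Y(10, 4)) + 1499) = (-47775 + 33408)/(-170*4² + 1499) = -14367/(-170*16 + 1499) = -14367/(-2720 + 1499) = -14367/(-1221) = -14367*(-1/1221) = 4789/407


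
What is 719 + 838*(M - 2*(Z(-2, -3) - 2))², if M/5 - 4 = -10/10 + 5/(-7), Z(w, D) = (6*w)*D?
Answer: 131447039/49 ≈ 2.6826e+6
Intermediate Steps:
Z(w, D) = 6*D*w
M = 80/7 (M = 20 + 5*(-10/10 + 5/(-7)) = 20 + 5*(-10*⅒ + 5*(-⅐)) = 20 + 5*(-1 - 5/7) = 20 + 5*(-12/7) = 20 - 60/7 = 80/7 ≈ 11.429)
719 + 838*(M - 2*(Z(-2, -3) - 2))² = 719 + 838*(80/7 - 2*(6*(-3)*(-2) - 2))² = 719 + 838*(80/7 - 2*(36 - 2))² = 719 + 838*(80/7 - 2*34)² = 719 + 838*(80/7 - 68)² = 719 + 838*(-396/7)² = 719 + 838*(156816/49) = 719 + 131411808/49 = 131447039/49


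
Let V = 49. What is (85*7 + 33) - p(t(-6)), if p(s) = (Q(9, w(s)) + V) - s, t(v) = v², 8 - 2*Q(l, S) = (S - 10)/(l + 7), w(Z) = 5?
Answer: 19547/32 ≈ 610.84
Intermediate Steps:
Q(l, S) = 4 - (-10 + S)/(2*(7 + l)) (Q(l, S) = 4 - (S - 10)/(2*(l + 7)) = 4 - (-10 + S)/(2*(7 + l)))
p(s) = 1701/32 - s (p(s) = ((66 - 1*5 + 8*9)/(2*(7 + 9)) + 49) - s = ((½)*(66 - 5 + 72)/16 + 49) - s = ((½)*(1/16)*133 + 49) - s = (133/32 + 49) - s = 1701/32 - s)
(85*7 + 33) - p(t(-6)) = (85*7 + 33) - (1701/32 - 1*(-6)²) = (595 + 33) - (1701/32 - 1*36) = 628 - (1701/32 - 36) = 628 - 1*549/32 = 628 - 549/32 = 19547/32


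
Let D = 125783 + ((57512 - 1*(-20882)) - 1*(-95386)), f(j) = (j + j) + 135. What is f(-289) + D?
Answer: 299120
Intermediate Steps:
f(j) = 135 + 2*j (f(j) = 2*j + 135 = 135 + 2*j)
D = 299563 (D = 125783 + ((57512 + 20882) + 95386) = 125783 + (78394 + 95386) = 125783 + 173780 = 299563)
f(-289) + D = (135 + 2*(-289)) + 299563 = (135 - 578) + 299563 = -443 + 299563 = 299120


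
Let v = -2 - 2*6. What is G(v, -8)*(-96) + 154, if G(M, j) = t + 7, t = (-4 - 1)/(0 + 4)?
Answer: -398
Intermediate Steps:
t = -5/4 ≈ -1.2500
v = -14 (v = -2 - 12 = -14)
G(M, j) = 23/4 (G(M, j) = -5/4 + 7 = 23/4)
G(v, -8)*(-96) + 154 = (23/4)*(-96) + 154 = -552 + 154 = -398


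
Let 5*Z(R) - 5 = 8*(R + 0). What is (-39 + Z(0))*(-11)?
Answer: 418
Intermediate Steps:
Z(R) = 1 + 8*R/5 (Z(R) = 1 + (8*(R + 0))/5 = 1 + (8*R)/5 = 1 + 8*R/5)
(-39 + Z(0))*(-11) = (-39 + (1 + (8/5)*0))*(-11) = (-39 + (1 + 0))*(-11) = (-39 + 1)*(-11) = -38*(-11) = 418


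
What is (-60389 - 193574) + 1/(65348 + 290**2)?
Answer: -37954262423/149448 ≈ -2.5396e+5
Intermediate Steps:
(-60389 - 193574) + 1/(65348 + 290**2) = -253963 + 1/(65348 + 84100) = -253963 + 1/149448 = -37954262423/149448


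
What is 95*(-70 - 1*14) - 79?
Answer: -8059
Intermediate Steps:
95*(-70 - 1*14) - 79 = 95*(-70 - 14) - 79 = 95*(-84) - 79 = -7980 - 79 = -8059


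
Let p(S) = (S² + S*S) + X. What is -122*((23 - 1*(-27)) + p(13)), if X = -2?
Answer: -47092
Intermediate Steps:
p(S) = -2 + 2*S² (p(S) = (S² + S*S) - 2 = (S² + S²) - 2 = 2*S² - 2 = -2 + 2*S²)
-122*((23 - 1*(-27)) + p(13)) = -122*((23 - 1*(-27)) + (-2 + 2*13²)) = -122*((23 + 27) + (-2 + 2*169)) = -122*(50 + (-2 + 338)) = -122*(50 + 336) = -122*386 = -47092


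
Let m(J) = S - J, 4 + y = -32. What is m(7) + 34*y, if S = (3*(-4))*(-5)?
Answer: -1171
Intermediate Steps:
y = -36 (y = -4 - 32 = -36)
S = 60 (S = -12*(-5) = 60)
m(J) = 60 - J
m(7) + 34*y = (60 - 1*7) + 34*(-36) = (60 - 7) - 1224 = 53 - 1224 = -1171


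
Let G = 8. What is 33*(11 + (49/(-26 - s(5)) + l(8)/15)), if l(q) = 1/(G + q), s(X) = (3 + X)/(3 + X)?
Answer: 218339/720 ≈ 303.25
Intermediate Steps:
s(X) = 1
l(q) = 1/(8 + q)
33*(11 + (49/(-26 - s(5)) + l(8)/15)) = 33*(11 + (49/(-26 - 1*1) + 1/((8 + 8)*15))) = 33*(11 + (49/(-26 - 1) + (1/15)/16)) = 33*(11 + (49/(-27) + (1/16)*(1/15))) = 33*(11 + (49*(-1/27) + 1/240)) = 33*(11 + (-49/27 + 1/240)) = 33*(11 - 3911/2160) = 33*(19849/2160) = 218339/720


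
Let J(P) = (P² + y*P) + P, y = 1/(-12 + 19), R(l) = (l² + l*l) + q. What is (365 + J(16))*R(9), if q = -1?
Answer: 102925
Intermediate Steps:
R(l) = -1 + 2*l² (R(l) = (l² + l*l) - 1 = (l² + l²) - 1 = 2*l² - 1 = -1 + 2*l²)
y = ⅐ (y = 1/7 = ⅐ ≈ 0.14286)
J(P) = P² + 8*P/7 (J(P) = (P² + P/7) + P = P² + 8*P/7)
(365 + J(16))*R(9) = (365 + (⅐)*16*(8 + 7*16))*(-1 + 2*9²) = (365 + (⅐)*16*(8 + 112))*(-1 + 2*81) = (365 + (⅐)*16*120)*(-1 + 162) = (365 + 1920/7)*161 = (4475/7)*161 = 102925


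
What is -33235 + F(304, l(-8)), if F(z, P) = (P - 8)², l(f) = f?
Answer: -32979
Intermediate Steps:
F(z, P) = (-8 + P)²
-33235 + F(304, l(-8)) = -33235 + (-8 - 8)² = -33235 + (-16)² = -33235 + 256 = -32979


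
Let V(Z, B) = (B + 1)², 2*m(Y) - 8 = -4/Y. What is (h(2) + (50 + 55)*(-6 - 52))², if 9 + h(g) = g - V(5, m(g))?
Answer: 37368769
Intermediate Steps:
m(Y) = 4 - 2/Y (m(Y) = 4 + (-4/Y)/2 = 4 - 2/Y)
V(Z, B) = (1 + B)²
h(g) = -9 + g - (5 - 2/g)² (h(g) = -9 + (g - (1 + (4 - 2/g))²) = -9 + (g - (5 - 2/g)²) = -9 + g - (5 - 2/g)²)
(h(2) + (50 + 55)*(-6 - 52))² = ((-9 + 2 - 1*(-2 + 5*2)²/2²) + (50 + 55)*(-6 - 52))² = ((-9 + 2 - 1*¼*(-2 + 10)²) + 105*(-58))² = ((-9 + 2 - 1*¼*8²) - 6090)² = ((-9 + 2 - 1*¼*64) - 6090)² = ((-9 + 2 - 16) - 6090)² = (-23 - 6090)² = (-6113)² = 37368769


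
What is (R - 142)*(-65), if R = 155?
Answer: -845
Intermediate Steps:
(R - 142)*(-65) = (155 - 142)*(-65) = 13*(-65) = -845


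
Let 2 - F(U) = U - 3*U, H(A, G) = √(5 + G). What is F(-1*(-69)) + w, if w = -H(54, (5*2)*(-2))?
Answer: 140 - I*√15 ≈ 140.0 - 3.873*I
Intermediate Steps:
w = -I*√15 (w = -√(5 + (5*2)*(-2)) = -√(5 + 10*(-2)) = -√(5 - 20) = -√(-15) = -I*√15 ≈ -3.873*I)
F(U) = 2 + 2*U (F(U) = 2 - (U - 3*U) = 2 - (-2)*U = 2 + 2*U)
F(-1*(-69)) + w = (2 + 2*(-1*(-69))) - I*√15 = (2 + 2*69) - I*√15 = (2 + 138) - I*√15 = 140 - I*√15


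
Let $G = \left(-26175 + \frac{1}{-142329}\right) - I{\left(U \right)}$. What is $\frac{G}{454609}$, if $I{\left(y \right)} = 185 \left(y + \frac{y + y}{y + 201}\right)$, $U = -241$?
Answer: $\frac{9211959863}{258816177444} \approx 0.035593$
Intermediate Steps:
$I{\left(y \right)} = 185 y + \frac{370 y}{201 + y}$ ($I{\left(y \right)} = 185 \left(y + \frac{2 y}{201 + y}\right) = 185 y + \frac{370 y}{201 + y}$)
$G = \frac{9211959863}{569316}$ ($G = \left(-26175 + \frac{1}{-142329}\right) - 185 \left(-241\right) \frac{1}{201 - 241} \left(203 - 241\right) = \left(-26175 - \frac{1}{142329}\right) - 185 \left(-241\right) \frac{1}{-40} \left(-38\right) = - \frac{3725461576}{142329} - 185 \left(-241\right) \left(- \frac{1}{40}\right) \left(-38\right) = - \frac{3725461576}{142329} - - \frac{169423}{4} = - \frac{3725461576}{142329} + \frac{169423}{4} = \frac{9211959863}{569316} \approx 16181.0$)
$\frac{G}{454609} = \frac{9211959863}{569316 \cdot 454609} = \frac{9211959863}{569316} \cdot \frac{1}{454609} = \frac{9211959863}{258816177444}$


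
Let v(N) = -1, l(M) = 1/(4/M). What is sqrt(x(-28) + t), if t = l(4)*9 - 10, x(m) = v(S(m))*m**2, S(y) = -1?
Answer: I*sqrt(785) ≈ 28.018*I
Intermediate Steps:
l(M) = M/4
x(m) = -m**2
t = -1 (t = ((1/4)*4)*9 - 10 = 1*9 - 10 = 9 - 10 = -1)
sqrt(x(-28) + t) = sqrt(-1*(-28)**2 - 1) = sqrt(-1*784 - 1) = sqrt(-784 - 1) = sqrt(-785) = I*sqrt(785)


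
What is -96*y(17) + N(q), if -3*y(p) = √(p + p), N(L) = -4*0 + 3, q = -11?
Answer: 3 + 32*√34 ≈ 189.59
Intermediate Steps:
N(L) = 3 (N(L) = 0 + 3 = 3)
y(p) = -√2*√p/3 (y(p) = -√(p + p)/3 = -√2*√p/3)
-96*y(17) + N(q) = -(-32)*√2*√17 + 3 = -(-32)*√34 + 3 = 32*√34 + 3 = 3 + 32*√34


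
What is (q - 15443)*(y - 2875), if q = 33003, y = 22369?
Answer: 342314640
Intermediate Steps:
(q - 15443)*(y - 2875) = (33003 - 15443)*(22369 - 2875) = 17560*19494 = 342314640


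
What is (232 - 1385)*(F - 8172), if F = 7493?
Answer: 782887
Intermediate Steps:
(232 - 1385)*(F - 8172) = (232 - 1385)*(7493 - 8172) = -1153*(-679) = 782887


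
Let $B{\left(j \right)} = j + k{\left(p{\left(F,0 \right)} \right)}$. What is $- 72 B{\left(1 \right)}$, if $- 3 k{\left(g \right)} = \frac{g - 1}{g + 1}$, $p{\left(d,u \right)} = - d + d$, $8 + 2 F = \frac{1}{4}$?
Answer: $-96$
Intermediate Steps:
$F = - \frac{31}{8}$ ($F = -4 + \frac{1}{2 \cdot 4} = -4 + \frac{1}{2} \cdot \frac{1}{4} = -4 + \frac{1}{8} = - \frac{31}{8} \approx -3.875$)
$p{\left(d,u \right)} = 0$
$k{\left(g \right)} = - \frac{-1 + g}{3 \left(1 + g\right)}$ ($k{\left(g \right)} = - \frac{\left(g - 1\right) \frac{1}{g + 1}}{3} = - \frac{\left(-1 + g\right) \frac{1}{1 + g}}{3} = - \frac{\frac{1}{1 + g} \left(-1 + g\right)}{3} = - \frac{-1 + g}{3 \left(1 + g\right)}$)
$B{\left(j \right)} = \frac{1}{3} + j$ ($B{\left(j \right)} = j + \frac{1 - 0}{3 \left(1 + 0\right)} = j + \frac{1 + 0}{3 \cdot 1} = j + \frac{1}{3} \cdot 1 \cdot 1 = j + \frac{1}{3} = \frac{1}{3} + j$)
$- 72 B{\left(1 \right)} = - 72 \left(\frac{1}{3} + 1\right) = \left(-72\right) \frac{4}{3} = -96$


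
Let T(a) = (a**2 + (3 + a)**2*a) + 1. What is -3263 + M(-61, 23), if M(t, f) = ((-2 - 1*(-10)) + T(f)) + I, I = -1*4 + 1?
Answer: 12820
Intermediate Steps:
I = -3 (I = -4 + 1 = -3)
T(a) = 1 + a**2 + a*(3 + a)**2 (T(a) = (a**2 + a*(3 + a)**2) + 1 = 1 + a**2 + a*(3 + a)**2)
M(t, f) = 6 + f**2 + f*(3 + f)**2 (M(t, f) = ((-2 - 1*(-10)) + (1 + f**2 + f*(3 + f)**2)) - 3 = ((-2 + 10) + (1 + f**2 + f*(3 + f)**2)) - 3 = (8 + (1 + f**2 + f*(3 + f)**2)) - 3 = (9 + f**2 + f*(3 + f)**2) - 3 = 6 + f**2 + f*(3 + f)**2)
-3263 + M(-61, 23) = -3263 + (6 + 23**2 + 23*(3 + 23)**2) = -3263 + (6 + 529 + 23*26**2) = -3263 + (6 + 529 + 23*676) = -3263 + (6 + 529 + 15548) = -3263 + 16083 = 12820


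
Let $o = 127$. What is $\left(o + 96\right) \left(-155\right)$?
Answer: $-34565$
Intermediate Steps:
$\left(o + 96\right) \left(-155\right) = \left(127 + 96\right) \left(-155\right) = 223 \left(-155\right) = -34565$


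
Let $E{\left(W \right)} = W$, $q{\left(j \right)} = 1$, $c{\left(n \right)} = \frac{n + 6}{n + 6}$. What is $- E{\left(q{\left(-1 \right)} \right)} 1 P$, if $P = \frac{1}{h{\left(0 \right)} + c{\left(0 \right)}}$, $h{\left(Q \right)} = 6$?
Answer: $- \frac{1}{7} \approx -0.14286$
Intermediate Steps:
$c{\left(n \right)} = 1$ ($c{\left(n \right)} = \frac{6 + n}{6 + n} = 1$)
$P = \frac{1}{7}$ ($P = \frac{1}{6 + 1} = \frac{1}{7} \approx 0.14286$)
$- E{\left(q{\left(-1 \right)} \right)} 1 P = - \frac{1 \cdot 1}{7} = - \frac{1}{7}$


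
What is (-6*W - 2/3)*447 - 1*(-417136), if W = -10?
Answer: 443658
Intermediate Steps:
(-6*W - 2/3)*447 - 1*(-417136) = (-6*(-10) - 2/3)*447 - 1*(-417136) = (60 - 2*⅓)*447 + 417136 = (60 - ⅔)*447 + 417136 = (178/3)*447 + 417136 = 26522 + 417136 = 443658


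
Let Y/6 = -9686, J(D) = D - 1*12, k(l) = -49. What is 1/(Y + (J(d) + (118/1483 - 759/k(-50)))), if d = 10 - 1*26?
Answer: -72667/4224018669 ≈ -1.7203e-5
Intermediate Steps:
d = -16 (d = 10 - 26 = -16)
J(D) = -12 + D (J(D) = D - 12 = -12 + D)
Y = -58116 (Y = 6*(-9686) = -58116)
1/(Y + (J(d) + (118/1483 - 759/k(-50)))) = 1/(-58116 + ((-12 - 16) + (118/1483 - 759/(-49)))) = 1/(-58116 + (-28 + (118*(1/1483) - 759*(-1/49)))) = 1/(-58116 + (-28 + (118/1483 + 759/49))) = 1/(-58116 + (-28 + 1131379/72667)) = 1/(-58116 - 903297/72667) = 1/(-4224018669/72667) = -72667/4224018669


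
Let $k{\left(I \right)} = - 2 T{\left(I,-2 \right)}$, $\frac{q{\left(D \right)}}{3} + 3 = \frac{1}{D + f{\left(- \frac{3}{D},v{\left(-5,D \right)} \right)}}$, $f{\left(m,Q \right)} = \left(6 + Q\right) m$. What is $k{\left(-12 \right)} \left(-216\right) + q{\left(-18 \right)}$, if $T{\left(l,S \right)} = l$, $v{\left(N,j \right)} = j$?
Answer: $- \frac{103863}{20} \approx -5193.1$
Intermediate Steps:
$f{\left(m,Q \right)} = m \left(6 + Q\right)$
$q{\left(D \right)} = -9 + \frac{3}{D - \frac{3 \left(6 + D\right)}{D}}$ ($q{\left(D \right)} = -9 + \frac{3}{D + - \frac{3}{D} \left(6 + D\right)} = -9 + \frac{3}{D - \frac{3 \left(6 + D\right)}{D}}$)
$k{\left(I \right)} = - 2 I$
$k{\left(-12 \right)} \left(-216\right) + q{\left(-18 \right)} = \left(-2\right) \left(-12\right) \left(-216\right) + \frac{3 \left(54 - 3 \left(-18\right)^{2} + 10 \left(-18\right)\right)}{-18 + \left(-18\right)^{2} - -54} = 24 \left(-216\right) + \frac{3 \left(54 - 972 - 180\right)}{-18 + 324 + 54} = -5184 + \frac{3 \left(54 - 972 - 180\right)}{360} = -5184 + 3 \cdot \frac{1}{360} \left(-1098\right) = -5184 - \frac{183}{20} = - \frac{103863}{20}$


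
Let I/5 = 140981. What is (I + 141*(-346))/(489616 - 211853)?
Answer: 656119/277763 ≈ 2.3622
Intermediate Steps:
I = 704905 (I = 5*140981 = 704905)
(I + 141*(-346))/(489616 - 211853) = (704905 + 141*(-346))/(489616 - 211853) = (704905 - 48786)/277763 = 656119*(1/277763) = 656119/277763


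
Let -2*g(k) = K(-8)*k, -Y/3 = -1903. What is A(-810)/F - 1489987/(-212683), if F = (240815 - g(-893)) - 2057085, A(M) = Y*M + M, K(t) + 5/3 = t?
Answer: 22100806797401/2312230662809 ≈ 9.5582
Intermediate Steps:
Y = 5709 (Y = -3*(-1903) = 5709)
K(t) = -5/3 + t
A(M) = 5710*M (A(M) = 5709*M + M = 5710*M)
g(k) = 29*k/6 (g(k) = -(-5/3 - 8)*k/2 = -(-29)*k/6 = 29*k/6)
F = -10871723/6 (F = (240815 - 29*(-893)/6) - 2057085 = (240815 - 1*(-25897/6)) - 2057085 = (240815 + 25897/6) - 2057085 = 1470787/6 - 2057085 = -10871723/6 ≈ -1.8120e+6)
A(-810)/F - 1489987/(-212683) = (5710*(-810))/(-10871723/6) - 1489987/(-212683) = -4625100*(-6/10871723) - 1489987*(-1/212683) = 27750600/10871723 + 1489987/212683 = 22100806797401/2312230662809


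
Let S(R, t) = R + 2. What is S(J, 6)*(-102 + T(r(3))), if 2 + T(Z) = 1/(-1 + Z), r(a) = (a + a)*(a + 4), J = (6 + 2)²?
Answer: -281358/41 ≈ -6862.4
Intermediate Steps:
J = 64 (J = 8² = 64)
S(R, t) = 2 + R
r(a) = 2*a*(4 + a) (r(a) = (2*a)*(4 + a) = 2*a*(4 + a))
T(Z) = -2 + 1/(-1 + Z)
S(J, 6)*(-102 + T(r(3))) = (2 + 64)*(-102 + (3 - 4*3*(4 + 3))/(-1 + 2*3*(4 + 3))) = 66*(-102 + (3 - 4*3*7)/(-1 + 2*3*7)) = 66*(-102 + (3 - 2*42)/(-1 + 42)) = 66*(-102 + (3 - 84)/41) = 66*(-102 + (1/41)*(-81)) = 66*(-102 - 81/41) = 66*(-4263/41) = -281358/41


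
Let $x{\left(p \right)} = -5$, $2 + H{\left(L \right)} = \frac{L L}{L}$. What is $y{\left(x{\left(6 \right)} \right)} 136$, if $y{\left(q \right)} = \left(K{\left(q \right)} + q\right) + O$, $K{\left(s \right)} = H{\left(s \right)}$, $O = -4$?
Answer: $-2176$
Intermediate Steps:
$H{\left(L \right)} = -2 + L$ ($H{\left(L \right)} = -2 + \frac{L L}{L} = -2 + \frac{L^{2}}{L} = -2 + L$)
$K{\left(s \right)} = -2 + s$
$y{\left(q \right)} = -6 + 2 q$ ($y{\left(q \right)} = \left(\left(-2 + q\right) + q\right) - 4 = \left(-2 + 2 q\right) - 4 = -6 + 2 q$)
$y{\left(x{\left(6 \right)} \right)} 136 = \left(-6 + 2 \left(-5\right)\right) 136 = \left(-6 - 10\right) 136 = \left(-16\right) 136 = -2176$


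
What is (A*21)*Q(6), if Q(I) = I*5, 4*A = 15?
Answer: 4725/2 ≈ 2362.5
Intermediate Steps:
A = 15/4 (A = (1/4)*15 = 15/4 ≈ 3.7500)
Q(I) = 5*I
(A*21)*Q(6) = ((15/4)*21)*(5*6) = (315/4)*30 = 4725/2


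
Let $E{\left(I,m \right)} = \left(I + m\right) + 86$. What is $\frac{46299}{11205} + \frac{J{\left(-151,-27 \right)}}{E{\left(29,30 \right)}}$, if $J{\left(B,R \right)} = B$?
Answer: $\frac{66952}{21663} \approx 3.0906$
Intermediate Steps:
$E{\left(I,m \right)} = 86 + I + m$
$\frac{46299}{11205} + \frac{J{\left(-151,-27 \right)}}{E{\left(29,30 \right)}} = \frac{46299}{11205} - \frac{151}{86 + 29 + 30} = 46299 \cdot \frac{1}{11205} - \frac{151}{145} = \frac{15433}{3735} - \frac{151}{145} = \frac{66952}{21663}$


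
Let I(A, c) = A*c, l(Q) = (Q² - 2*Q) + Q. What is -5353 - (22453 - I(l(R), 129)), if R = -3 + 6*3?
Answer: -716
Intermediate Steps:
R = 15 (R = -3 + 18 = 15)
l(Q) = Q² - Q
-5353 - (22453 - I(l(R), 129)) = -5353 - (22453 - 15*(-1 + 15)*129) = -5353 - (22453 - 15*14*129) = -5353 - (22453 - 210*129) = -5353 - (22453 - 1*27090) = -5353 - (22453 - 27090) = -5353 - 1*(-4637) = -5353 + 4637 = -716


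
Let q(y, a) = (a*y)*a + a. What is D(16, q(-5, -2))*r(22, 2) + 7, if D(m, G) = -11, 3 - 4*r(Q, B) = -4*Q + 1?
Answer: -481/2 ≈ -240.50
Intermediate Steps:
r(Q, B) = ½ + Q (r(Q, B) = ¾ - (-4*Q + 1)/4 = ¾ - (1 - 4*Q)/4 = ¾ + (-¼ + Q) = ½ + Q)
q(y, a) = a + y*a² (q(y, a) = y*a² + a = a + y*a²)
D(16, q(-5, -2))*r(22, 2) + 7 = -11*(½ + 22) + 7 = -11*45/2 + 7 = -495/2 + 7 = -481/2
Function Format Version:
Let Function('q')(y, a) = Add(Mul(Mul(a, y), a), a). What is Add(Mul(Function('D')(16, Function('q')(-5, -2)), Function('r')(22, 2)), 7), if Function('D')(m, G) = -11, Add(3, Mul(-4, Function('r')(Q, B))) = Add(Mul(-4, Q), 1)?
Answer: Rational(-481, 2) ≈ -240.50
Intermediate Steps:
Function('r')(Q, B) = Add(Rational(1, 2), Q) (Function('r')(Q, B) = Add(Rational(3, 4), Mul(Rational(-1, 4), Add(Mul(-4, Q), 1))) = Add(Rational(3, 4), Mul(Rational(-1, 4), Add(1, Mul(-4, Q)))) = Add(Rational(3, 4), Add(Rational(-1, 4), Q)) = Add(Rational(1, 2), Q))
Function('q')(y, a) = Add(a, Mul(y, Pow(a, 2))) (Function('q')(y, a) = Add(Mul(y, Pow(a, 2)), a) = Add(a, Mul(y, Pow(a, 2))))
Add(Mul(Function('D')(16, Function('q')(-5, -2)), Function('r')(22, 2)), 7) = Add(Mul(-11, Add(Rational(1, 2), 22)), 7) = Add(Mul(-11, Rational(45, 2)), 7) = Add(Rational(-495, 2), 7) = Rational(-481, 2)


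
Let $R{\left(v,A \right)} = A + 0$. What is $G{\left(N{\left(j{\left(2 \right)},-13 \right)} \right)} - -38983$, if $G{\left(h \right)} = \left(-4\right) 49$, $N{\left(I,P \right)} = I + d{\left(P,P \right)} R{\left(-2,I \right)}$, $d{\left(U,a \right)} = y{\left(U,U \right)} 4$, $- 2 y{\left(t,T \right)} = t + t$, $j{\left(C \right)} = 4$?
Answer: $38787$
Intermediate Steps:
$y{\left(t,T \right)} = - t$ ($y{\left(t,T \right)} = - \frac{t + t}{2} = - \frac{2 t}{2} = - t$)
$d{\left(U,a \right)} = - 4 U$ ($d{\left(U,a \right)} = - U 4 = - 4 U$)
$R{\left(v,A \right)} = A$
$N{\left(I,P \right)} = I - 4 I P$ ($N{\left(I,P \right)} = I + - 4 P I = I - 4 I P$)
$G{\left(h \right)} = -196$
$G{\left(N{\left(j{\left(2 \right)},-13 \right)} \right)} - -38983 = -196 - -38983 = -196 + 38983 = 38787$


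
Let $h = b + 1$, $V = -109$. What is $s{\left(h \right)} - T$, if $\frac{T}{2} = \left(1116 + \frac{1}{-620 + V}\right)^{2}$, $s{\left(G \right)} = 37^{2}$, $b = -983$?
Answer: $- \frac{1323041967209}{531441} \approx -2.4895 \cdot 10^{6}$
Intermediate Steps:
$h = -982$ ($h = -983 + 1 = -982$)
$s{\left(G \right)} = 1369$
$T = \frac{1323769509938}{531441}$ ($T = 2 \left(1116 + \frac{1}{-620 - 109}\right)^{2} = 2 \left(1116 + \frac{1}{-729}\right)^{2} = 2 \left(1116 - \frac{1}{729}\right)^{2} = 2 \left(\frac{813563}{729}\right)^{2} = 2 \cdot \frac{661884754969}{531441} = \frac{1323769509938}{531441} \approx 2.4909 \cdot 10^{6}$)
$s{\left(h \right)} - T = 1369 - \frac{1323769509938}{531441} = - \frac{1323041967209}{531441}$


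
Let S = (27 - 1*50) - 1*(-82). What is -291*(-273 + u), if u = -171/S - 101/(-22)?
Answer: 102477687/1298 ≈ 78951.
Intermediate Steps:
S = 59 (S = (27 - 50) + 82 = -23 + 82 = 59)
u = 2197/1298 (u = -171/59 - 101/(-22) = -171*1/59 - 101*(-1/22) = -171/59 + 101/22 = 2197/1298 ≈ 1.6926)
-291*(-273 + u) = -291*(-273 + 2197/1298) = -291*(-352157/1298) = 102477687/1298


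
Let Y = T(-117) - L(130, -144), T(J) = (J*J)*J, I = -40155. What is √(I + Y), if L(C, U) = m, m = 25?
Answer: I*√1641793 ≈ 1281.3*I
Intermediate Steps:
L(C, U) = 25
T(J) = J³ (T(J) = J²*J = J³)
Y = -1601638 (Y = (-117)³ - 1*25 = -1601613 - 25 = -1601638)
√(I + Y) = √(-40155 - 1601638) = √(-1641793) = I*√1641793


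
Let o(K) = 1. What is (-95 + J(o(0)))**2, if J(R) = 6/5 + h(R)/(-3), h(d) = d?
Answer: 1993744/225 ≈ 8861.1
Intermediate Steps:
J(R) = 6/5 - R/3 (J(R) = 6/5 + R/(-3) = 6*(1/5) + R*(-1/3) = 6/5 - R/3)
(-95 + J(o(0)))**2 = (-95 + (6/5 - 1/3*1))**2 = (-95 + (6/5 - 1/3))**2 = (-95 + 13/15)**2 = (-1412/15)**2 = 1993744/225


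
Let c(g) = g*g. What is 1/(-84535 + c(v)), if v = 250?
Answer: -1/22035 ≈ -4.5382e-5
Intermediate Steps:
c(g) = g²
1/(-84535 + c(v)) = 1/(-84535 + 250²) = 1/(-84535 + 62500) = 1/(-22035) = -1/22035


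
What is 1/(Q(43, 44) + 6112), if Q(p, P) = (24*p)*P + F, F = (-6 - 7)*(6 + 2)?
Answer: 1/51416 ≈ 1.9449e-5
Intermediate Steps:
F = -104 (F = -13*8 = -104)
Q(p, P) = -104 + 24*P*p (Q(p, P) = (24*p)*P - 104 = 24*P*p - 104 = -104 + 24*P*p)
1/(Q(43, 44) + 6112) = 1/((-104 + 24*44*43) + 6112) = 1/((-104 + 45408) + 6112) = 1/(45304 + 6112) = 1/51416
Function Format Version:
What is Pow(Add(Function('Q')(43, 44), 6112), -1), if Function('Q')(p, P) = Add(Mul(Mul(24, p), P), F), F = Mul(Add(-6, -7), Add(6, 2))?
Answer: Rational(1, 51416) ≈ 1.9449e-5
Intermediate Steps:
F = -104 (F = Mul(-13, 8) = -104)
Function('Q')(p, P) = Add(-104, Mul(24, P, p)) (Function('Q')(p, P) = Add(Mul(Mul(24, p), P), -104) = Add(Mul(24, P, p), -104) = Add(-104, Mul(24, P, p)))
Pow(Add(Function('Q')(43, 44), 6112), -1) = Pow(Add(Add(-104, Mul(24, 44, 43)), 6112), -1) = Pow(Add(Add(-104, 45408), 6112), -1) = Pow(Add(45304, 6112), -1) = Pow(51416, -1) = Rational(1, 51416)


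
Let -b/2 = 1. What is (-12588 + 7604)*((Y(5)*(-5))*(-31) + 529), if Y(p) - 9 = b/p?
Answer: -9280208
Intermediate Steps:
b = -2 (b = -2*1 = -2)
Y(p) = 9 - 2/p
(-12588 + 7604)*((Y(5)*(-5))*(-31) + 529) = (-12588 + 7604)*(((9 - 2/5)*(-5))*(-31) + 529) = -4984*(((9 - 2*⅕)*(-5))*(-31) + 529) = -4984*(((9 - ⅖)*(-5))*(-31) + 529) = -4984*(((43/5)*(-5))*(-31) + 529) = -4984*(-43*(-31) + 529) = -4984*(1333 + 529) = -4984*1862 = -9280208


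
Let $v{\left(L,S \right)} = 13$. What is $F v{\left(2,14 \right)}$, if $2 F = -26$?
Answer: $-169$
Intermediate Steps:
$F = -13$ ($F = \frac{1}{2} \left(-26\right) = -13$)
$F v{\left(2,14 \right)} = \left(-13\right) 13 = -169$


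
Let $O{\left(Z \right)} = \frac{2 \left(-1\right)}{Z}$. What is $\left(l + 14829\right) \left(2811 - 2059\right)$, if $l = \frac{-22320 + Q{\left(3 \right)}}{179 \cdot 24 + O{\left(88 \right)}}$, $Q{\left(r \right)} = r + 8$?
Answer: $\frac{2107134434192}{189023} \approx 1.1148 \cdot 10^{7}$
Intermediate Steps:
$Q{\left(r \right)} = 8 + r$
$O{\left(Z \right)} = - \frac{2}{Z}$
$l = - \frac{981596}{189023}$ ($l = \frac{-22320 + \left(8 + 3\right)}{179 \cdot 24 - \frac{2}{88}} = \frac{-22320 + 11}{4296 - \frac{1}{44}} = - \frac{22309}{4296 - \frac{1}{44}} = - \frac{22309}{\frac{189023}{44}} = \left(-22309\right) \frac{44}{189023} = - \frac{981596}{189023} \approx -5.193$)
$\left(l + 14829\right) \left(2811 - 2059\right) = \left(- \frac{981596}{189023} + 14829\right) \left(2811 - 2059\right) = \frac{2802040471}{189023} \cdot 752 = \frac{2107134434192}{189023}$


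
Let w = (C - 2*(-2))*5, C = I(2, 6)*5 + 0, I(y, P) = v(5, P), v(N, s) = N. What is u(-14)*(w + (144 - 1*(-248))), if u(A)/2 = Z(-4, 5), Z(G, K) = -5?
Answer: -5370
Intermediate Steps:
I(y, P) = 5
C = 25 (C = 5*5 + 0 = 25 + 0 = 25)
u(A) = -10 (u(A) = 2*(-5) = -10)
w = 145 (w = (25 - 2*(-2))*5 = (25 + 4)*5 = 29*5 = 145)
u(-14)*(w + (144 - 1*(-248))) = -10*(145 + (144 - 1*(-248))) = -10*(145 + (144 + 248)) = -10*(145 + 392) = -10*537 = -5370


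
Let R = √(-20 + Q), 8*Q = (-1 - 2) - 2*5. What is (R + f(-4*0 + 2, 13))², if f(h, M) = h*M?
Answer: (104 + I*√346)²/16 ≈ 654.38 + 241.81*I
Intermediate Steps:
Q = -13/8 (Q = ((-1 - 2) - 2*5)/8 = (-3 - 10)/8 = (⅛)*(-13) = -13/8 ≈ -1.6250)
f(h, M) = M*h
R = I*√346/4 (R = √(-20 - 13/8) = √(-173/8) = I*√346/4 ≈ 4.6503*I)
(R + f(-4*0 + 2, 13))² = (I*√346/4 + 13*(-4*0 + 2))² = (I*√346/4 + 13*(0 + 2))² = (I*√346/4 + 13*2)² = (I*√346/4 + 26)² = (26 + I*√346/4)²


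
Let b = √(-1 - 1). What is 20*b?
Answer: 20*I*√2 ≈ 28.284*I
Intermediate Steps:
b = I*√2 (b = √(-2) = I*√2 ≈ 1.4142*I)
20*b = 20*(I*√2) = 20*I*√2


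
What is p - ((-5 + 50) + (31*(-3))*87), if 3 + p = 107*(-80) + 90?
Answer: -427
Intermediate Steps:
p = -8473 (p = -3 + (107*(-80) + 90) = -3 + (-8560 + 90) = -3 - 8470 = -8473)
p - ((-5 + 50) + (31*(-3))*87) = -8473 - ((-5 + 50) + (31*(-3))*87) = -8473 - (45 - 93*87) = -8473 - (45 - 8091) = -8473 - 1*(-8046) = -8473 + 8046 = -427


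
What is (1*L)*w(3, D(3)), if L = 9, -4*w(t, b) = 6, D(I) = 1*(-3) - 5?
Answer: -27/2 ≈ -13.500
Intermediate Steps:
D(I) = -8 (D(I) = -3 - 5 = -8)
w(t, b) = -3/2 (w(t, b) = -¼*6 = -3/2)
(1*L)*w(3, D(3)) = (1*9)*(-3/2) = 9*(-3/2) = -27/2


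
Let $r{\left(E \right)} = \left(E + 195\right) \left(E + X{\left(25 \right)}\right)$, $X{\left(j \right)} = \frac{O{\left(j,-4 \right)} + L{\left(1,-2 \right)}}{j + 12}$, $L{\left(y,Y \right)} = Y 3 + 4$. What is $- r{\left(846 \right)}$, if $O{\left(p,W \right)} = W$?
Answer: $- \frac{32579136}{37} \approx -8.8052 \cdot 10^{5}$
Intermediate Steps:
$L{\left(y,Y \right)} = 4 + 3 Y$ ($L{\left(y,Y \right)} = 3 Y + 4 = 4 + 3 Y$)
$X{\left(j \right)} = - \frac{6}{12 + j}$ ($X{\left(j \right)} = \frac{-4 + \left(4 + 3 \left(-2\right)\right)}{j + 12} = \frac{-4 + \left(4 - 6\right)}{12 + j} = \frac{-4 - 2}{12 + j} = - \frac{6}{12 + j}$)
$r{\left(E \right)} = \left(195 + E\right) \left(- \frac{6}{37} + E\right)$ ($r{\left(E \right)} = \left(E + 195\right) \left(E - \frac{6}{12 + 25}\right) = \left(195 + E\right) \left(E - \frac{6}{37}\right) = \left(195 + E\right) \left(- \frac{6}{37} + E\right)$)
$- r{\left(846 \right)} = - (- \frac{1170}{37} + 846^{2} + \frac{7209}{37} \cdot 846) = - (- \frac{1170}{37} + 715716 + \frac{6098814}{37}) = \left(-1\right) \frac{32579136}{37} = - \frac{32579136}{37}$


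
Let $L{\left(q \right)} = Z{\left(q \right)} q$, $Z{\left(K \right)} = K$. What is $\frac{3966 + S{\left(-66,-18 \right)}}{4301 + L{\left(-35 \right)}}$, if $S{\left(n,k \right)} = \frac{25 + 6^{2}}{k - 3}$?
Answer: $\frac{83225}{116046} \approx 0.71717$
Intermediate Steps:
$S{\left(n,k \right)} = \frac{61}{-3 + k}$ ($S{\left(n,k \right)} = \frac{25 + 36}{-3 + k} = \frac{61}{-3 + k}$)
$L{\left(q \right)} = q^{2}$ ($L{\left(q \right)} = q q = q^{2}$)
$\frac{3966 + S{\left(-66,-18 \right)}}{4301 + L{\left(-35 \right)}} = \frac{3966 + \frac{61}{-3 - 18}}{4301 + \left(-35\right)^{2}} = \frac{3966 + \frac{61}{-21}}{4301 + 1225} = \frac{3966 + 61 \left(- \frac{1}{21}\right)}{5526} = \left(3966 - \frac{61}{21}\right) \frac{1}{5526} = \frac{83225}{21} \cdot \frac{1}{5526} = \frac{83225}{116046}$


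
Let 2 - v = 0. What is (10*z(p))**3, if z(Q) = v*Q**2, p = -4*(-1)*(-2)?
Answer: 2097152000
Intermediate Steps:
v = 2 (v = 2 - 1*0 = 2 + 0 = 2)
p = -8 (p = 4*(-2) = -8)
z(Q) = 2*Q**2
(10*z(p))**3 = (10*(2*(-8)**2))**3 = (10*(2*64))**3 = (10*128)**3 = 1280**3 = 2097152000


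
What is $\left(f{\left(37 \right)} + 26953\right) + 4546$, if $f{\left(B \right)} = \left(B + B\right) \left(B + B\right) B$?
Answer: $234111$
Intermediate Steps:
$f{\left(B \right)} = 4 B^{3}$ ($f{\left(B \right)} = 2 B 2 B B = 4 B^{2} B = 4 B^{3}$)
$\left(f{\left(37 \right)} + 26953\right) + 4546 = \left(4 \cdot 37^{3} + 26953\right) + 4546 = \left(4 \cdot 50653 + 26953\right) + 4546 = \left(202612 + 26953\right) + 4546 = 229565 + 4546 = 234111$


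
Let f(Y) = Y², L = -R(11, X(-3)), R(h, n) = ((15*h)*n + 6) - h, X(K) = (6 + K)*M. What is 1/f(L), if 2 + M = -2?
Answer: 1/3940225 ≈ 2.5379e-7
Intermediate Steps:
M = -4 (M = -2 - 2 = -4)
X(K) = -24 - 4*K (X(K) = (6 + K)*(-4) = -24 - 4*K)
R(h, n) = 6 - h + 15*h*n (R(h, n) = (15*h*n + 6) - h = (6 + 15*h*n) - h = 6 - h + 15*h*n)
L = 1985 (L = -(6 - 1*11 + 15*11*(-24 - 4*(-3))) = -(6 - 11 + 15*11*(-24 + 12)) = -(6 - 11 + 15*11*(-12)) = -(6 - 11 - 1980) = -1*(-1985) = 1985)
1/f(L) = 1/(1985²) = 1/3940225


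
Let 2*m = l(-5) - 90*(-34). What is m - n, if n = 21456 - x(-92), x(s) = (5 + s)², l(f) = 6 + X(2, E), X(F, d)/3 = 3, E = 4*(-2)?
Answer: -24699/2 ≈ -12350.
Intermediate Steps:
E = -8
X(F, d) = 9 (X(F, d) = 3*3 = 9)
l(f) = 15 (l(f) = 6 + 9 = 15)
n = 13887 (n = 21456 - (5 - 92)² = 21456 - 1*(-87)² = 21456 - 1*7569 = 21456 - 7569 = 13887)
m = 3075/2 (m = (15 - 90*(-34))/2 = (15 + 3060)/2 = (½)*3075 = 3075/2 ≈ 1537.5)
m - n = 3075/2 - 1*13887 = 3075/2 - 13887 = -24699/2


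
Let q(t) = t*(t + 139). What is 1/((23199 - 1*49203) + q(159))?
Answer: 1/21378 ≈ 4.6777e-5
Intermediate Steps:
q(t) = t*(139 + t)
1/((23199 - 1*49203) + q(159)) = 1/((23199 - 1*49203) + 159*(139 + 159)) = 1/((23199 - 49203) + 159*298) = 1/(-26004 + 47382) = 1/21378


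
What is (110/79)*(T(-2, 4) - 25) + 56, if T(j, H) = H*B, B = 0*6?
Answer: 1674/79 ≈ 21.190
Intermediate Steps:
B = 0
T(j, H) = 0 (T(j, H) = H*0 = 0)
(110/79)*(T(-2, 4) - 25) + 56 = (110/79)*(0 - 25) + 56 = (110*(1/79))*(-25) + 56 = (110/79)*(-25) + 56 = -2750/79 + 56 = 1674/79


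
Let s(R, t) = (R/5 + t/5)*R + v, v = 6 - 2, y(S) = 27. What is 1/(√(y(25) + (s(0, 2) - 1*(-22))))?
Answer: √53/53 ≈ 0.13736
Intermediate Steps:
v = 4
s(R, t) = 4 + R*(R/5 + t/5) (s(R, t) = (R/5 + t/5)*R + 4 = R*(R/5 + t/5) + 4 = 4 + R*(R/5 + t/5))
1/(√(y(25) + (s(0, 2) - 1*(-22)))) = 1/(√(27 + ((4 + (⅕)*0² + (⅕)*0*2) - 1*(-22)))) = 1/(√(27 + ((4 + (⅕)*0 + 0) + 22))) = 1/(√(27 + ((4 + 0 + 0) + 22))) = 1/(√(27 + (4 + 22))) = 1/(√(27 + 26)) = 1/(√53) = √53/53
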